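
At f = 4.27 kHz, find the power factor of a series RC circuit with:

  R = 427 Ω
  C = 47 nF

Step 1 — Angular frequency: ω = 2π·f = 2π·4270 = 2.683e+04 rad/s.
Step 2 — Component impedances:
  R: Z = R = 427 Ω
  C: Z = 1/(jωC) = -j/(ω·C) = 0 - j793 Ω
Step 3 — Series combination: Z_total = R + C = 427 - j793 Ω = 900.7∠-61.7° Ω.
Step 4 — Power factor: PF = cos(φ) = Re(Z)/|Z| = 427/900.7 = 0.4741.
Step 5 — Type: Im(Z) = -793 ⇒ leading (phase φ = -61.7°).

PF = 0.4741 (leading, φ = -61.7°)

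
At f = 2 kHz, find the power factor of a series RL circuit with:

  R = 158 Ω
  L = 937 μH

Step 1 — Angular frequency: ω = 2π·f = 2π·2000 = 1.257e+04 rad/s.
Step 2 — Component impedances:
  R: Z = R = 158 Ω
  L: Z = jωL = j·1.257e+04·0.000937 = 0 + j11.77 Ω
Step 3 — Series combination: Z_total = R + L = 158 + j11.77 Ω = 158.4∠4.3° Ω.
Step 4 — Power factor: PF = cos(φ) = Re(Z)/|Z| = 158/158.44 = 0.9972.
Step 5 — Type: Im(Z) = 11.77 ⇒ lagging (phase φ = 4.3°).

PF = 0.9972 (lagging, φ = 4.3°)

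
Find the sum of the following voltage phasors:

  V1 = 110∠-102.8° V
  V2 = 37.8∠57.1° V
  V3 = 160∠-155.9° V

Step 1 — Convert each phasor to rectangular form:
  V1 = 110·(cos(-102.8°) + j·sin(-102.8°)) = -24.37 - j107.3 V
  V2 = 37.8·(cos(57.1°) + j·sin(57.1°)) = 20.53 + j31.74 V
  V3 = 160·(cos(-155.9°) + j·sin(-155.9°)) = -146.1 - j65.33 V
Step 2 — Sum components: V_total = -149.9 - j140.9 V.
Step 3 — Convert to polar: |V_total| = 205.7 V, ∠V_total = -136.8°.

V_total = 205.7∠-136.8° V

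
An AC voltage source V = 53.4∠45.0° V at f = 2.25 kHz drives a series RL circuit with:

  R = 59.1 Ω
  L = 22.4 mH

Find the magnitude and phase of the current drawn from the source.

Step 1 — Angular frequency: ω = 2π·f = 2π·2250 = 1.414e+04 rad/s.
Step 2 — Component impedances:
  R: Z = R = 59.1 Ω
  L: Z = jωL = j·1.414e+04·0.0224 = 0 + j316.7 Ω
Step 3 — Series combination: Z_total = R + L = 59.1 + j316.7 Ω = 322.1∠79.4° Ω.
Step 4 — Source phasor: V = 53.4∠45.0° V = 37.76 + j37.76 V.
Step 5 — Ohm's law: I = V / Z_total = (37.76 + j37.76) / (59.1 + j316.7) = 0.1367 - j0.09372 A.
Step 6 — Convert to polar: |I| = 0.1658 A, ∠I = -34.4°.

I = 0.1658∠-34.4° A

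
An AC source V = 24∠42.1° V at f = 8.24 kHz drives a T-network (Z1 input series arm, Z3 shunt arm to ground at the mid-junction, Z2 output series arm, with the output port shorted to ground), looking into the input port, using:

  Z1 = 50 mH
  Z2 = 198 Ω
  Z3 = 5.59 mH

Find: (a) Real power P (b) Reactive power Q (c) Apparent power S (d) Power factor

Step 1 — Angular frequency: ω = 2π·f = 2π·8240 = 5.177e+04 rad/s.
Step 2 — Component impedances:
  Z1: Z = jωL = j·5.177e+04·0.05 = 0 + j2589 Ω
  Z2: Z = R = 198 Ω
  Z3: Z = jωL = j·5.177e+04·0.00559 = 0 + j289.4 Ω
Step 3 — With the output port shorted to ground, the output series arm Z2 runs from the junction to ground; the shunt arm Z3 also runs from the junction to ground. They appear in parallel: Z3 || Z2 = 134.9 + j92.27 Ω.
Step 4 — Series with input arm Z1: Z_in = Z1 + (Z3 || Z2) = 134.9 + j2681 Ω = 2684∠87.1° Ω.
Step 5 — Source phasor: V = 24∠42.1° V = 17.81 + j16.09 V.
Step 6 — Current: I = V / Z = 0.00632 - j0.006324 A = 0.008941∠-45.0° A.
Step 7 — Complex power: S = V·I* = 0.01078 + j0.2143 VA.
Step 8 — Real power: P = Re(S) = 0.01078 W.
Step 9 — Reactive power: Q = Im(S) = 0.2143 VAR.
Step 10 — Apparent power: |S| = 0.2146 VA.
Step 11 — Power factor: PF = P/|S| = 0.05024 (lagging).

(a) P = 0.01078 W  (b) Q = 0.2143 VAR  (c) S = 0.2146 VA  (d) PF = 0.05024 (lagging)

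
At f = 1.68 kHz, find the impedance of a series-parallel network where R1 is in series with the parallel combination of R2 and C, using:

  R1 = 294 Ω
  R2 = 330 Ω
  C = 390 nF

Step 1 — Angular frequency: ω = 2π·f = 2π·1680 = 1.056e+04 rad/s.
Step 2 — Component impedances:
  R1: Z = R = 294 Ω
  R2: Z = R = 330 Ω
  C: Z = 1/(jωC) = -j/(ω·C) = 0 - j242.9 Ω
Step 3 — Parallel branch: R2 || C = 1/(1/R2 + 1/C) = 116 - j157.5 Ω.
Step 4 — Series with R1: Z_total = R1 + (R2 || C) = 410 - j157.5 Ω = 439.2∠-21.0° Ω.

Z = 410 - j157.5 Ω = 439.2∠-21.0° Ω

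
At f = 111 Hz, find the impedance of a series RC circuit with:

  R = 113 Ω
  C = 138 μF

Step 1 — Angular frequency: ω = 2π·f = 2π·111 = 697.4 rad/s.
Step 2 — Component impedances:
  R: Z = R = 113 Ω
  C: Z = 1/(jωC) = -j/(ω·C) = 0 - j10.39 Ω
Step 3 — Series combination: Z_total = R + C = 113 - j10.39 Ω = 113.5∠-5.3° Ω.

Z = 113 - j10.39 Ω = 113.5∠-5.3° Ω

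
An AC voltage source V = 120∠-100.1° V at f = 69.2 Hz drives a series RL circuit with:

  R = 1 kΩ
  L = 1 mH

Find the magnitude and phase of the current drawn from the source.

Step 1 — Angular frequency: ω = 2π·f = 2π·69.2 = 434.8 rad/s.
Step 2 — Component impedances:
  R: Z = R = 1000 Ω
  L: Z = jωL = j·434.8·0.001 = 0 + j0.4348 Ω
Step 3 — Series combination: Z_total = R + L = 1000 + j0.4348 Ω = 1000∠0.0° Ω.
Step 4 — Source phasor: V = 120∠-100.1° V = -21.04 - j118.1 V.
Step 5 — Ohm's law: I = V / Z_total = (-21.04 - j118.1) / (1000 + j0.4348) = -0.0211 - j0.1181 A.
Step 6 — Convert to polar: |I| = 0.12 A, ∠I = -100.1°.

I = 0.12∠-100.1° A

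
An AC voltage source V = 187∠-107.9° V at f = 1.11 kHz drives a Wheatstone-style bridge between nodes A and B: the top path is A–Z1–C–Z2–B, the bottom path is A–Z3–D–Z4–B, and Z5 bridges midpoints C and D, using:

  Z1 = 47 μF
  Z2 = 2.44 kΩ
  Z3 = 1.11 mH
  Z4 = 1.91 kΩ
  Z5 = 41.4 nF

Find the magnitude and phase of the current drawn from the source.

Step 1 — Angular frequency: ω = 2π·f = 2π·1110 = 6974 rad/s.
Step 2 — Component impedances:
  Z1: Z = 1/(jωC) = -j/(ω·C) = 0 - j3.051 Ω
  Z2: Z = R = 2440 Ω
  Z3: Z = jωL = j·6974·0.00111 = 0 + j7.742 Ω
  Z4: Z = R = 1910 Ω
  Z5: Z = 1/(jωC) = -j/(ω·C) = 0 - j3463 Ω
Step 3 — Bridge requires nodal analysis (the Z5 bridge couples midpoints C and D, so the two paths cannot be reduced to a simple series/parallel combination). Setting node B to ground and injecting 1 A at node A, the 3-node admittance system at A, C, D solves to V_A = Z_AB = 1071 + j1.857 Ω = 1071∠0.1° Ω.
Step 4 — Source phasor: V = 187∠-107.9° V = -57.48 - j177.9 V.
Step 5 — Ohm's law: I = V / Z_total = (-57.48 - j177.9) / (1071 + j1.857) = -0.05393 - j0.166 A.
Step 6 — Convert to polar: |I| = 0.1745 A, ∠I = -108.0°.

I = 0.1745∠-108.0° A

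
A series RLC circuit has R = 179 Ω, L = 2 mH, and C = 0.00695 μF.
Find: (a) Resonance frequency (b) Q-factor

Step 1 — Resonance condition Im(Z)=0 gives ω₀ = 1/√(LC).
Step 2 — ω₀ = 1/√(0.002·6.95e-09) = 2.682e+05 rad/s.
Step 3 — f₀ = ω₀/(2π) = 4.269e+04 Hz.
Step 4 — Series Q: Q = ω₀L/R = 2.682e+05·0.002/179 = 2.997.

(a) f₀ = 4.269e+04 Hz  (b) Q = 2.997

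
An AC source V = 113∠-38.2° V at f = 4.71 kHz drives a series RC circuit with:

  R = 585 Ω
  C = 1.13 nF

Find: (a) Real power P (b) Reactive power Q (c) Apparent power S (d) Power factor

Step 1 — Angular frequency: ω = 2π·f = 2π·4710 = 2.959e+04 rad/s.
Step 2 — Component impedances:
  R: Z = R = 585 Ω
  C: Z = 1/(jωC) = -j/(ω·C) = 0 - j2.99e+04 Ω
Step 3 — Series combination: Z_total = R + C = 585 - j2.99e+04 Ω = 2.991e+04∠-88.9° Ω.
Step 4 — Source phasor: V = 113∠-38.2° V = 88.8 - j69.88 V.
Step 5 — Current: I = V / Z = 0.002394 + j0.002923 A = 0.003778∠50.7° A.
Step 6 — Complex power: S = V·I* = 0.00835 - j0.4268 VA.
Step 7 — Real power: P = Re(S) = 0.00835 W.
Step 8 — Reactive power: Q = Im(S) = -0.4268 VAR.
Step 9 — Apparent power: |S| = 0.4269 VA.
Step 10 — Power factor: PF = P/|S| = 0.01956 (leading).

(a) P = 0.00835 W  (b) Q = -0.4268 VAR  (c) S = 0.4269 VA  (d) PF = 0.01956 (leading)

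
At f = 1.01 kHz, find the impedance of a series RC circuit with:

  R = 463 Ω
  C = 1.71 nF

Step 1 — Angular frequency: ω = 2π·f = 2π·1010 = 6346 rad/s.
Step 2 — Component impedances:
  R: Z = R = 463 Ω
  C: Z = 1/(jωC) = -j/(ω·C) = 0 - j9.215e+04 Ω
Step 3 — Series combination: Z_total = R + C = 463 - j9.215e+04 Ω = 9.215e+04∠-89.7° Ω.

Z = 463 - j9.215e+04 Ω = 9.215e+04∠-89.7° Ω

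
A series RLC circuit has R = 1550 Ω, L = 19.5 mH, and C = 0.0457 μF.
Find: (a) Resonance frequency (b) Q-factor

Step 1 — Resonance condition Im(Z)=0 gives ω₀ = 1/√(LC).
Step 2 — ω₀ = 1/√(0.0195·4.57e-08) = 3.35e+04 rad/s.
Step 3 — f₀ = ω₀/(2π) = 5331 Hz.
Step 4 — Series Q: Q = ω₀L/R = 3.35e+04·0.0195/1550 = 0.4214.

(a) f₀ = 5331 Hz  (b) Q = 0.4214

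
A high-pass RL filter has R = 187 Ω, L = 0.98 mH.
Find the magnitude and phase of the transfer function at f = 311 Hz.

Step 1 — Angular frequency: ω = 2π·311 = 1954 rad/s.
Step 2 — Transfer function: H(jω) = jωL/(R + jωL).
Step 3 — Numerator jωL = j·1.915; denominator R + jωL = 187 + j1.915.
Step 4 — H = 0.0001049 + j0.01024.
Step 5 — Magnitude: |H| = 0.01024 (-39.8 dB); phase: φ = 89.4°.

|H| = 0.01024 (-39.8 dB), φ = 89.4°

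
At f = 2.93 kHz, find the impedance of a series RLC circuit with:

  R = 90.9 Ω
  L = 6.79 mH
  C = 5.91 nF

Step 1 — Angular frequency: ω = 2π·f = 2π·2930 = 1.841e+04 rad/s.
Step 2 — Component impedances:
  R: Z = R = 90.9 Ω
  L: Z = jωL = j·1.841e+04·0.00679 = 0 + j125 Ω
  C: Z = 1/(jωC) = -j/(ω·C) = 0 - j9191 Ω
Step 3 — Series combination: Z_total = R + L + C = 90.9 - j9066 Ω = 9067∠-89.4° Ω.

Z = 90.9 - j9066 Ω = 9067∠-89.4° Ω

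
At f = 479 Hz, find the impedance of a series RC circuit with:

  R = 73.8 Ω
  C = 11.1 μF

Step 1 — Angular frequency: ω = 2π·f = 2π·479 = 3010 rad/s.
Step 2 — Component impedances:
  R: Z = R = 73.8 Ω
  C: Z = 1/(jωC) = -j/(ω·C) = 0 - j29.93 Ω
Step 3 — Series combination: Z_total = R + C = 73.8 - j29.93 Ω = 79.64∠-22.1° Ω.

Z = 73.8 - j29.93 Ω = 79.64∠-22.1° Ω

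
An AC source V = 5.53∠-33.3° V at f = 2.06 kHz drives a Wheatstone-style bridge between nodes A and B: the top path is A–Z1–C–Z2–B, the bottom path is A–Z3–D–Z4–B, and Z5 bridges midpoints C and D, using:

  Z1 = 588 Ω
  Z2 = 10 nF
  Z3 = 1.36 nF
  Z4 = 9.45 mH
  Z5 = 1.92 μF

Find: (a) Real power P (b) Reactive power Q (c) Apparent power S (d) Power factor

Step 1 — Angular frequency: ω = 2π·f = 2π·2060 = 1.294e+04 rad/s.
Step 2 — Component impedances:
  Z1: Z = R = 588 Ω
  Z2: Z = 1/(jωC) = -j/(ω·C) = 0 - j7726 Ω
  Z3: Z = 1/(jωC) = -j/(ω·C) = 0 - j5.681e+04 Ω
  Z4: Z = jωL = j·1.294e+04·0.00945 = 0 + j122.3 Ω
  Z5: Z = 1/(jωC) = -j/(ω·C) = 0 - j40.24 Ω
Step 3 — Bridge requires nodal analysis (the Z5 bridge couples midpoints C and D, so the two paths cannot be reduced to a simple series/parallel combination). Setting node B to ground and injecting 1 A at node A, the 3-node admittance system at A, C, D solves to V_A = Z_AB = 587.1 + j76.91 Ω = 592.1∠7.5° Ω.
Step 4 — Source phasor: V = 5.53∠-33.3° V = 4.622 - j3.036 V.
Step 5 — Current: I = V / Z = 0.007074 - j0.006098 A = 0.009339∠-40.8° A.
Step 6 — Complex power: S = V·I* = 0.05121 + j0.006709 VA.
Step 7 — Real power: P = Re(S) = 0.05121 W.
Step 8 — Reactive power: Q = Im(S) = 0.006709 VAR.
Step 9 — Apparent power: |S| = 0.05165 VA.
Step 10 — Power factor: PF = P/|S| = 0.9915 (lagging).

(a) P = 0.05121 W  (b) Q = 0.006709 VAR  (c) S = 0.05165 VA  (d) PF = 0.9915 (lagging)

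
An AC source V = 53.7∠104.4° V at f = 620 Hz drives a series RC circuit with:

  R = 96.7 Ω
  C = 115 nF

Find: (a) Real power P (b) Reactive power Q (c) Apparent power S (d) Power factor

Step 1 — Angular frequency: ω = 2π·f = 2π·620 = 3896 rad/s.
Step 2 — Component impedances:
  R: Z = R = 96.7 Ω
  C: Z = 1/(jωC) = -j/(ω·C) = 0 - j2232 Ω
Step 3 — Series combination: Z_total = R + C = 96.7 - j2232 Ω = 2234∠-87.5° Ω.
Step 4 — Source phasor: V = 53.7∠104.4° V = -13.35 + j52.01 V.
Step 5 — Current: I = V / Z = -0.02352 - j0.004964 A = 0.02403∠-168.1° A.
Step 6 — Complex power: S = V·I* = 0.05586 - j1.289 VA.
Step 7 — Real power: P = Re(S) = 0.05586 W.
Step 8 — Reactive power: Q = Im(S) = -1.289 VAR.
Step 9 — Apparent power: |S| = 1.291 VA.
Step 10 — Power factor: PF = P/|S| = 0.04328 (leading).

(a) P = 0.05586 W  (b) Q = -1.289 VAR  (c) S = 1.291 VA  (d) PF = 0.04328 (leading)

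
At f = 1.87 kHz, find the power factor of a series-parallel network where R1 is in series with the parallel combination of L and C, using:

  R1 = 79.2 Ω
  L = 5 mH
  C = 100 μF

Step 1 — Angular frequency: ω = 2π·f = 2π·1870 = 1.175e+04 rad/s.
Step 2 — Component impedances:
  R1: Z = R = 79.2 Ω
  L: Z = jωL = j·1.175e+04·0.005 = 0 + j58.75 Ω
  C: Z = 1/(jωC) = -j/(ω·C) = 0 - j0.8511 Ω
Step 3 — Parallel branch: L || C = 1/(1/L + 1/C) = 0 - j0.8636 Ω.
Step 4 — Series with R1: Z_total = R1 + (L || C) = 79.2 - j0.8636 Ω = 79.2∠-0.6° Ω.
Step 5 — Power factor: PF = cos(φ) = Re(Z)/|Z| = 79.2/79.205 = 0.9999.
Step 6 — Type: Im(Z) = -0.8636 ⇒ leading (phase φ = -0.6°).

PF = 0.9999 (leading, φ = -0.6°)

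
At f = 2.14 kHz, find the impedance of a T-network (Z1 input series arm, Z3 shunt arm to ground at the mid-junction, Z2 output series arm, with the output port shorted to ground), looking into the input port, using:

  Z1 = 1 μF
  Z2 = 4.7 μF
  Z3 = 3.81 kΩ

Step 1 — Angular frequency: ω = 2π·f = 2π·2140 = 1.345e+04 rad/s.
Step 2 — Component impedances:
  Z1: Z = 1/(jωC) = -j/(ω·C) = 0 - j74.37 Ω
  Z2: Z = 1/(jωC) = -j/(ω·C) = 0 - j15.82 Ω
  Z3: Z = R = 3810 Ω
Step 3 — With the output port shorted to ground, the output series arm Z2 runs from the junction to ground; the shunt arm Z3 also runs from the junction to ground. They appear in parallel: Z3 || Z2 = 0.06572 - j15.82 Ω.
Step 4 — Series with input arm Z1: Z_in = Z1 + (Z3 || Z2) = 0.06572 - j90.19 Ω = 90.19∠-90.0° Ω.

Z = 0.06572 - j90.19 Ω = 90.19∠-90.0° Ω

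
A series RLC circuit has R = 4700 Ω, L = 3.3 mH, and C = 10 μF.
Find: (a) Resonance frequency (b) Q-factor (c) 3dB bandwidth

Step 1 — Resonance: ω₀ = 1/√(LC) = 1/√(0.0033·1e-05) = 5505 rad/s.
Step 2 — f₀ = ω₀/(2π) = 876.1 Hz.
Step 3 — Series Q: Q = ω₀L/R = 5505·0.0033/4700 = 0.003865.
Step 4 — Bandwidth: Δω = ω₀/Q = 1.424e+06 rad/s; BW = Δω/(2π) = 2.267e+05 Hz.

(a) f₀ = 876.1 Hz  (b) Q = 0.003865  (c) BW = 2.267e+05 Hz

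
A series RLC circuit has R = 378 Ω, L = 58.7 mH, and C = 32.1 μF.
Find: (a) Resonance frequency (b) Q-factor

Step 1 — Resonance condition Im(Z)=0 gives ω₀ = 1/√(LC).
Step 2 — ω₀ = 1/√(0.0587·3.21e-05) = 728.5 rad/s.
Step 3 — f₀ = ω₀/(2π) = 115.9 Hz.
Step 4 — Series Q: Q = ω₀L/R = 728.5·0.0587/378 = 0.1131.

(a) f₀ = 115.9 Hz  (b) Q = 0.1131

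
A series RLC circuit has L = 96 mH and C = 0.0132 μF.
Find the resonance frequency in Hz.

Step 1 — Resonance condition Im(Z)=0 gives ω₀ = 1/√(LC).
Step 2 — ω₀ = 1/√(0.096·1.32e-08) = 2.809e+04 rad/s.
Step 3 — f₀ = ω₀/(2π) = 4471 Hz.

f₀ = 4471 Hz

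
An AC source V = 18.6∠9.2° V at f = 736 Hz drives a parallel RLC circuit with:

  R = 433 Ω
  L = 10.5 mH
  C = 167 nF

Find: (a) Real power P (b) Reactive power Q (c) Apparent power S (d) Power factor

Step 1 — Angular frequency: ω = 2π·f = 2π·736 = 4624 rad/s.
Step 2 — Component impedances:
  R: Z = R = 433 Ω
  L: Z = jωL = j·4624·0.0105 = 0 + j48.56 Ω
  C: Z = 1/(jωC) = -j/(ω·C) = 0 - j1295 Ω
Step 3 — Parallel combination: 1/Z_total = 1/R + 1/L + 1/C; Z_total = 5.799 + j49.77 Ω = 50.11∠83.4° Ω.
Step 4 — Source phasor: V = 18.6∠9.2° V = 18.36 + j2.974 V.
Step 5 — Current: I = V / Z = 0.1014 - j0.3571 A = 0.3712∠-74.2° A.
Step 6 — Complex power: S = V·I* = 0.799 + j6.858 VA.
Step 7 — Real power: P = Re(S) = 0.799 W.
Step 8 — Reactive power: Q = Im(S) = 6.858 VAR.
Step 9 — Apparent power: |S| = 6.904 VA.
Step 10 — Power factor: PF = P/|S| = 0.1157 (lagging).

(a) P = 0.799 W  (b) Q = 6.858 VAR  (c) S = 6.904 VA  (d) PF = 0.1157 (lagging)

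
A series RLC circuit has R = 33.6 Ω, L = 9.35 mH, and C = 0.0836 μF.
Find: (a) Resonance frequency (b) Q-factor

Step 1 — Resonance condition Im(Z)=0 gives ω₀ = 1/√(LC).
Step 2 — ω₀ = 1/√(0.00935·8.36e-08) = 3.577e+04 rad/s.
Step 3 — f₀ = ω₀/(2π) = 5693 Hz.
Step 4 — Series Q: Q = ω₀L/R = 3.577e+04·0.00935/33.6 = 9.953.

(a) f₀ = 5693 Hz  (b) Q = 9.953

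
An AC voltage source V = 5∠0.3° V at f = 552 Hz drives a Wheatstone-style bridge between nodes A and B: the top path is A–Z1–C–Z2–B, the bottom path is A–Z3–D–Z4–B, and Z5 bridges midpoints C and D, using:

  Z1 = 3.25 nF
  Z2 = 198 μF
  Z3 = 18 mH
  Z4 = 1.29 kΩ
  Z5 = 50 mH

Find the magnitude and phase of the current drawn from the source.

Step 1 — Angular frequency: ω = 2π·f = 2π·552 = 3468 rad/s.
Step 2 — Component impedances:
  Z1: Z = 1/(jωC) = -j/(ω·C) = 0 - j8.872e+04 Ω
  Z2: Z = 1/(jωC) = -j/(ω·C) = 0 - j1.456 Ω
  Z3: Z = jωL = j·3468·0.018 = 0 + j62.43 Ω
  Z4: Z = R = 1290 Ω
  Z5: Z = jωL = j·3468·0.05 = 0 + j173.4 Ω
Step 3 — Bridge requires nodal analysis (the Z5 bridge couples midpoints C and D, so the two paths cannot be reduced to a simple series/parallel combination). Setting node B to ground and injecting 1 A at node A, the 3-node admittance system at A, C, D solves to V_A = Z_AB = 22.64 + j232 Ω = 233.1∠84.4° Ω.
Step 4 — Source phasor: V = 5∠0.3° V = 5 + j0.02618 V.
Step 5 — Ohm's law: I = V / Z_total = (5 + j0.02618) / (22.64 + j232) = 0.002195 - j0.02134 A.
Step 6 — Convert to polar: |I| = 0.02145 A, ∠I = -84.1°.

I = 0.02145∠-84.1° A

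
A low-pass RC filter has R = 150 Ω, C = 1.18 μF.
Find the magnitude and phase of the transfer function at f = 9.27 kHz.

Step 1 — Angular frequency: ω = 2π·9270 = 5.825e+04 rad/s.
Step 2 — Transfer function: H(jω) = 1/(1 + jωRC).
Step 3 — Denominator: 1 + jωRC = 1 + j·5.825e+04·150·1.18e-06 = 1 + j10.31.
Step 4 — H = 0.009321 - j0.09609.
Step 5 — Magnitude: |H| = 0.09655 (-20.3 dB); phase: φ = -84.5°.

|H| = 0.09655 (-20.3 dB), φ = -84.5°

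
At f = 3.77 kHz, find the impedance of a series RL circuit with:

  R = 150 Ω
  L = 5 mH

Step 1 — Angular frequency: ω = 2π·f = 2π·3770 = 2.369e+04 rad/s.
Step 2 — Component impedances:
  R: Z = R = 150 Ω
  L: Z = jωL = j·2.369e+04·0.005 = 0 + j118.4 Ω
Step 3 — Series combination: Z_total = R + L = 150 + j118.4 Ω = 191.1∠38.3° Ω.

Z = 150 + j118.4 Ω = 191.1∠38.3° Ω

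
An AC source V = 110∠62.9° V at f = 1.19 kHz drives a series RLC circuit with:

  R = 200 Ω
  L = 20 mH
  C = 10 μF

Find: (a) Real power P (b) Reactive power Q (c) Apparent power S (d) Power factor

Step 1 — Angular frequency: ω = 2π·f = 2π·1190 = 7477 rad/s.
Step 2 — Component impedances:
  R: Z = R = 200 Ω
  L: Z = jωL = j·7477·0.02 = 0 + j149.5 Ω
  C: Z = 1/(jωC) = -j/(ω·C) = 0 - j13.37 Ω
Step 3 — Series combination: Z_total = R + L + C = 200 + j136.2 Ω = 242∠34.2° Ω.
Step 4 — Source phasor: V = 110∠62.9° V = 50.11 + j97.92 V.
Step 5 — Current: I = V / Z = 0.399 + j0.218 A = 0.4546∠28.7° A.
Step 6 — Complex power: S = V·I* = 41.34 + j28.14 VA.
Step 7 — Real power: P = Re(S) = 41.34 W.
Step 8 — Reactive power: Q = Im(S) = 28.14 VAR.
Step 9 — Apparent power: |S| = 50.01 VA.
Step 10 — Power factor: PF = P/|S| = 0.8266 (lagging).

(a) P = 41.34 W  (b) Q = 28.14 VAR  (c) S = 50.01 VA  (d) PF = 0.8266 (lagging)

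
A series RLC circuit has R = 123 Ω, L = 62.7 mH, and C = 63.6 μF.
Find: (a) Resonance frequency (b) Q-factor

Step 1 — Resonance condition Im(Z)=0 gives ω₀ = 1/√(LC).
Step 2 — ω₀ = 1/√(0.0627·6.36e-05) = 500.8 rad/s.
Step 3 — f₀ = ω₀/(2π) = 79.7 Hz.
Step 4 — Series Q: Q = ω₀L/R = 500.8·0.0627/123 = 0.2553.

(a) f₀ = 79.7 Hz  (b) Q = 0.2553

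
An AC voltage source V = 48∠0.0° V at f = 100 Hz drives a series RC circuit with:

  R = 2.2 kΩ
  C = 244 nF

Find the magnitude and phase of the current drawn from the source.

Step 1 — Angular frequency: ω = 2π·f = 2π·100 = 628.3 rad/s.
Step 2 — Component impedances:
  R: Z = R = 2200 Ω
  C: Z = 1/(jωC) = -j/(ω·C) = 0 - j6523 Ω
Step 3 — Series combination: Z_total = R + C = 2200 - j6523 Ω = 6884∠-71.4° Ω.
Step 4 — Source phasor: V = 48∠0.0° V = 48 V.
Step 5 — Ohm's law: I = V / Z_total = (48) / (2200 - j6523) = 0.002228 + j0.006607 A.
Step 6 — Convert to polar: |I| = 0.006973 A, ∠I = 71.4°.

I = 0.006973∠71.4° A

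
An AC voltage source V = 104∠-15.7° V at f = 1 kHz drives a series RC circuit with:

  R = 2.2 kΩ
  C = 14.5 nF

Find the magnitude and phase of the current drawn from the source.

Step 1 — Angular frequency: ω = 2π·f = 2π·1000 = 6283 rad/s.
Step 2 — Component impedances:
  R: Z = R = 2200 Ω
  C: Z = 1/(jωC) = -j/(ω·C) = 0 - j1.098e+04 Ω
Step 3 — Series combination: Z_total = R + C = 2200 - j1.098e+04 Ω = 1.119e+04∠-78.7° Ω.
Step 4 — Source phasor: V = 104∠-15.7° V = 100.1 - j28.14 V.
Step 5 — Ohm's law: I = V / Z_total = (100.1 - j28.14) / (2200 - j1.098e+04) = 0.004223 + j0.008275 A.
Step 6 — Convert to polar: |I| = 0.00929 A, ∠I = 63.0°.

I = 0.00929∠63.0° A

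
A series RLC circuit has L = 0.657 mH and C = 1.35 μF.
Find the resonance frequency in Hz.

Step 1 — Resonance condition Im(Z)=0 gives ω₀ = 1/√(LC).
Step 2 — ω₀ = 1/√(0.000657·1.35e-06) = 3.358e+04 rad/s.
Step 3 — f₀ = ω₀/(2π) = 5344 Hz.

f₀ = 5344 Hz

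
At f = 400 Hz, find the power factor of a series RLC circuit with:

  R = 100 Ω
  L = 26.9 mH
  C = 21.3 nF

Step 1 — Angular frequency: ω = 2π·f = 2π·400 = 2513 rad/s.
Step 2 — Component impedances:
  R: Z = R = 100 Ω
  L: Z = jωL = j·2513·0.0269 = 0 + j67.61 Ω
  C: Z = 1/(jωC) = -j/(ω·C) = 0 - j1.868e+04 Ω
Step 3 — Series combination: Z_total = R + L + C = 100 - j1.861e+04 Ω = 1.861e+04∠-89.7° Ω.
Step 4 — Power factor: PF = cos(φ) = Re(Z)/|Z| = 100/1.861e+04 = 0.005373.
Step 5 — Type: Im(Z) = -1.861e+04 ⇒ leading (phase φ = -89.7°).

PF = 0.005373 (leading, φ = -89.7°)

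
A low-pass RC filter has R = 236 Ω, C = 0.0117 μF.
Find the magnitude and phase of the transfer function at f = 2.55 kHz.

Step 1 — Angular frequency: ω = 2π·2550 = 1.602e+04 rad/s.
Step 2 — Transfer function: H(jω) = 1/(1 + jωRC).
Step 3 — Denominator: 1 + jωRC = 1 + j·1.602e+04·236·1.17e-08 = 1 + j0.04424.
Step 4 — H = 0.998 - j0.04415.
Step 5 — Magnitude: |H| = 0.999 (-0.0 dB); phase: φ = -2.5°.

|H| = 0.999 (-0.0 dB), φ = -2.5°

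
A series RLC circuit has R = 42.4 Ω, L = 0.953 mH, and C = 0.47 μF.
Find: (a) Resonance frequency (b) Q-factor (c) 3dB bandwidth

Step 1 — Resonance: ω₀ = 1/√(LC) = 1/√(0.000953·4.7e-07) = 4.725e+04 rad/s.
Step 2 — f₀ = ω₀/(2π) = 7520 Hz.
Step 3 — Series Q: Q = ω₀L/R = 4.725e+04·0.000953/42.4 = 1.062.
Step 4 — Bandwidth: Δω = ω₀/Q = 4.449e+04 rad/s; BW = Δω/(2π) = 7081 Hz.

(a) f₀ = 7520 Hz  (b) Q = 1.062  (c) BW = 7081 Hz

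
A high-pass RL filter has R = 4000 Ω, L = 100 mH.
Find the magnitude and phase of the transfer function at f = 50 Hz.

Step 1 — Angular frequency: ω = 2π·50 = 314.2 rad/s.
Step 2 — Transfer function: H(jω) = jωL/(R + jωL).
Step 3 — Numerator jωL = j·31.42; denominator R + jωL = 4000 + j31.42.
Step 4 — H = 6.168e-05 + j0.007853.
Step 5 — Magnitude: |H| = 0.007854 (-42.1 dB); phase: φ = 89.6°.

|H| = 0.007854 (-42.1 dB), φ = 89.6°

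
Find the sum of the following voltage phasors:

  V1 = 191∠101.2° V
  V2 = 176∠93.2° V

Step 1 — Convert each phasor to rectangular form:
  V1 = 191·(cos(101.2°) + j·sin(101.2°)) = -37.1 + j187.4 V
  V2 = 176·(cos(93.2°) + j·sin(93.2°)) = -9.825 + j175.7 V
Step 2 — Sum components: V_total = -46.92 + j363.1 V.
Step 3 — Convert to polar: |V_total| = 366.1 V, ∠V_total = 97.4°.

V_total = 366.1∠97.4° V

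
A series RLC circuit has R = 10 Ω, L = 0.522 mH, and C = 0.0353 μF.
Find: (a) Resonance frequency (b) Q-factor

Step 1 — Resonance condition Im(Z)=0 gives ω₀ = 1/√(LC).
Step 2 — ω₀ = 1/√(0.000522·3.53e-08) = 2.33e+05 rad/s.
Step 3 — f₀ = ω₀/(2π) = 3.708e+04 Hz.
Step 4 — Series Q: Q = ω₀L/R = 2.33e+05·0.000522/10 = 12.16.

(a) f₀ = 3.708e+04 Hz  (b) Q = 12.16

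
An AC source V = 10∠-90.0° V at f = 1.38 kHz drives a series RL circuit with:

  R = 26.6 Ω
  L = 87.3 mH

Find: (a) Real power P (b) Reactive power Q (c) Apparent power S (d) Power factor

Step 1 — Angular frequency: ω = 2π·f = 2π·1380 = 8671 rad/s.
Step 2 — Component impedances:
  R: Z = R = 26.6 Ω
  L: Z = jωL = j·8671·0.0873 = 0 + j757 Ω
Step 3 — Series combination: Z_total = R + L = 26.6 + j757 Ω = 757.4∠88.0° Ω.
Step 4 — Source phasor: V = 10∠-90.0° V = 0 - j10 V.
Step 5 — Current: I = V / Z = -0.01319 - j0.0004637 A = 0.0132∠-178.0° A.
Step 6 — Complex power: S = V·I* = 0.004637 + j0.1319 VA.
Step 7 — Real power: P = Re(S) = 0.004637 W.
Step 8 — Reactive power: Q = Im(S) = 0.1319 VAR.
Step 9 — Apparent power: |S| = 0.132 VA.
Step 10 — Power factor: PF = P/|S| = 0.03512 (lagging).

(a) P = 0.004637 W  (b) Q = 0.1319 VAR  (c) S = 0.132 VA  (d) PF = 0.03512 (lagging)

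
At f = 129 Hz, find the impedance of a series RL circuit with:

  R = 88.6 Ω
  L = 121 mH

Step 1 — Angular frequency: ω = 2π·f = 2π·129 = 810.5 rad/s.
Step 2 — Component impedances:
  R: Z = R = 88.6 Ω
  L: Z = jωL = j·810.5·0.121 = 0 + j98.07 Ω
Step 3 — Series combination: Z_total = R + L = 88.6 + j98.07 Ω = 132.2∠47.9° Ω.

Z = 88.6 + j98.07 Ω = 132.2∠47.9° Ω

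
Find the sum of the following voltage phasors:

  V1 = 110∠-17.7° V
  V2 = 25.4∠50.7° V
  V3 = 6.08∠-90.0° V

Step 1 — Convert each phasor to rectangular form:
  V1 = 110·(cos(-17.7°) + j·sin(-17.7°)) = 104.8 - j33.44 V
  V2 = 25.4·(cos(50.7°) + j·sin(50.7°)) = 16.09 + j19.66 V
  V3 = 6.08·(cos(-90.0°) + j·sin(-90.0°)) = 0 - j6.08 V
Step 2 — Sum components: V_total = 120.9 - j19.87 V.
Step 3 — Convert to polar: |V_total| = 122.5 V, ∠V_total = -9.3°.

V_total = 122.5∠-9.3° V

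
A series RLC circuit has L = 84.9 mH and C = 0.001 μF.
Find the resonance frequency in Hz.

Step 1 — Resonance condition Im(Z)=0 gives ω₀ = 1/√(LC).
Step 2 — ω₀ = 1/√(0.0849·1e-09) = 1.085e+05 rad/s.
Step 3 — f₀ = ω₀/(2π) = 1.727e+04 Hz.

f₀ = 1.727e+04 Hz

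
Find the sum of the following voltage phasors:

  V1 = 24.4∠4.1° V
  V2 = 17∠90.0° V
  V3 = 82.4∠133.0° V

Step 1 — Convert each phasor to rectangular form:
  V1 = 24.4·(cos(4.1°) + j·sin(4.1°)) = 24.34 + j1.745 V
  V2 = 17·(cos(90.0°) + j·sin(90.0°)) = 0 + j17 V
  V3 = 82.4·(cos(133.0°) + j·sin(133.0°)) = -56.2 + j60.26 V
Step 2 — Sum components: V_total = -31.86 + j79.01 V.
Step 3 — Convert to polar: |V_total| = 85.19 V, ∠V_total = 112.0°.

V_total = 85.19∠112.0° V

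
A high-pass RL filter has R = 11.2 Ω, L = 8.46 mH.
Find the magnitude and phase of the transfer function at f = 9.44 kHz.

Step 1 — Angular frequency: ω = 2π·9440 = 5.931e+04 rad/s.
Step 2 — Transfer function: H(jω) = jωL/(R + jωL).
Step 3 — Numerator jωL = j·501.8; denominator R + jωL = 11.2 + j501.8.
Step 4 — H = 0.9995 + j0.02231.
Step 5 — Magnitude: |H| = 0.9998 (-0.0 dB); phase: φ = 1.3°.

|H| = 0.9998 (-0.0 dB), φ = 1.3°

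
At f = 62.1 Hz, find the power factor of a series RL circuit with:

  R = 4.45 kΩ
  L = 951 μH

Step 1 — Angular frequency: ω = 2π·f = 2π·62.1 = 390.2 rad/s.
Step 2 — Component impedances:
  R: Z = R = 4450 Ω
  L: Z = jωL = j·390.2·0.000951 = 0 + j0.3711 Ω
Step 3 — Series combination: Z_total = R + L = 4450 + j0.3711 Ω = 4450∠0.0° Ω.
Step 4 — Power factor: PF = cos(φ) = Re(Z)/|Z| = 4450/4450 = 1.
Step 5 — Type: Im(Z) = 0.3711 ⇒ lagging (phase φ = 0.0°).

PF = 1 (lagging, φ = 0.0°)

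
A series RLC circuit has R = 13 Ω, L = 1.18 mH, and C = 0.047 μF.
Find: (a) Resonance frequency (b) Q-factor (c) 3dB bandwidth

Step 1 — Resonance condition Im(Z)=0 gives ω₀ = 1/√(LC).
Step 2 — ω₀ = 1/√(0.00118·4.7e-08) = 1.343e+05 rad/s.
Step 3 — f₀ = ω₀/(2π) = 2.137e+04 Hz.
Step 4 — Series Q: Q = ω₀L/R = 1.343e+05·0.00118/13 = 12.19.
Step 5 — 3dB bandwidth: Δω = ω₀/Q = 1.102e+04 rad/s; BW = Δω/(2π) = 1753 Hz.

(a) f₀ = 2.137e+04 Hz  (b) Q = 12.19  (c) BW = 1753 Hz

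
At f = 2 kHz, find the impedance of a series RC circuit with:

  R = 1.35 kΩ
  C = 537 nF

Step 1 — Angular frequency: ω = 2π·f = 2π·2000 = 1.257e+04 rad/s.
Step 2 — Component impedances:
  R: Z = R = 1350 Ω
  C: Z = 1/(jωC) = -j/(ω·C) = 0 - j148.2 Ω
Step 3 — Series combination: Z_total = R + C = 1350 - j148.2 Ω = 1358∠-6.3° Ω.

Z = 1350 - j148.2 Ω = 1358∠-6.3° Ω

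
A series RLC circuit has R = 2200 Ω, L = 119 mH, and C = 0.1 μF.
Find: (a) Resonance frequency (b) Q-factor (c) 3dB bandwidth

Step 1 — Resonance condition Im(Z)=0 gives ω₀ = 1/√(LC).
Step 2 — ω₀ = 1/√(0.119·1e-07) = 9167 rad/s.
Step 3 — f₀ = ω₀/(2π) = 1459 Hz.
Step 4 — Series Q: Q = ω₀L/R = 9167·0.119/2200 = 0.4959.
Step 5 — 3dB bandwidth: Δω = ω₀/Q = 1.849e+04 rad/s; BW = Δω/(2π) = 2942 Hz.

(a) f₀ = 1459 Hz  (b) Q = 0.4959  (c) BW = 2942 Hz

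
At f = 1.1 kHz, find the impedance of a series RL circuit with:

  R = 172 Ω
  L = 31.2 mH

Step 1 — Angular frequency: ω = 2π·f = 2π·1100 = 6912 rad/s.
Step 2 — Component impedances:
  R: Z = R = 172 Ω
  L: Z = jωL = j·6912·0.0312 = 0 + j215.6 Ω
Step 3 — Series combination: Z_total = R + L = 172 + j215.6 Ω = 275.8∠51.4° Ω.

Z = 172 + j215.6 Ω = 275.8∠51.4° Ω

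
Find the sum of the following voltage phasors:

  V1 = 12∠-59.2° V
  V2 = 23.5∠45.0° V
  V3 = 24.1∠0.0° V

Step 1 — Convert each phasor to rectangular form:
  V1 = 12·(cos(-59.2°) + j·sin(-59.2°)) = 6.145 - j10.31 V
  V2 = 23.5·(cos(45.0°) + j·sin(45.0°)) = 16.62 + j16.62 V
  V3 = 24.1·(cos(0.0°) + j·sin(0.0°)) = 24.1 V
Step 2 — Sum components: V_total = 46.86 + j6.309 V.
Step 3 — Convert to polar: |V_total| = 47.28 V, ∠V_total = 7.7°.

V_total = 47.28∠7.7° V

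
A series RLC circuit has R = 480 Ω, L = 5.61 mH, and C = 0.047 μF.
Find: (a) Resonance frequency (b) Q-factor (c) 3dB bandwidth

Step 1 — Resonance: ω₀ = 1/√(LC) = 1/√(0.00561·4.7e-08) = 6.158e+04 rad/s.
Step 2 — f₀ = ω₀/(2π) = 9801 Hz.
Step 3 — Series Q: Q = ω₀L/R = 6.158e+04·0.00561/480 = 0.7198.
Step 4 — Bandwidth: Δω = ω₀/Q = 8.556e+04 rad/s; BW = Δω/(2π) = 1.362e+04 Hz.

(a) f₀ = 9801 Hz  (b) Q = 0.7198  (c) BW = 1.362e+04 Hz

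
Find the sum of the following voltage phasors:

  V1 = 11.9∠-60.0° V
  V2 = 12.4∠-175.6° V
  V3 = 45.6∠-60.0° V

Step 1 — Convert each phasor to rectangular form:
  V1 = 11.9·(cos(-60.0°) + j·sin(-60.0°)) = 5.95 - j10.31 V
  V2 = 12.4·(cos(-175.6°) + j·sin(-175.6°)) = -12.36 - j0.9513 V
  V3 = 45.6·(cos(-60.0°) + j·sin(-60.0°)) = 22.8 - j39.49 V
Step 2 — Sum components: V_total = 16.39 - j50.75 V.
Step 3 — Convert to polar: |V_total| = 53.33 V, ∠V_total = -72.1°.

V_total = 53.33∠-72.1° V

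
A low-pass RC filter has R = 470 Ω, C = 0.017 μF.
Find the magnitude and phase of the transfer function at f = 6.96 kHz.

Step 1 — Angular frequency: ω = 2π·6960 = 4.373e+04 rad/s.
Step 2 — Transfer function: H(jω) = 1/(1 + jωRC).
Step 3 — Denominator: 1 + jωRC = 1 + j·4.373e+04·470·1.7e-08 = 1 + j0.3494.
Step 4 — H = 0.8912 - j0.3114.
Step 5 — Magnitude: |H| = 0.944 (-0.5 dB); phase: φ = -19.3°.

|H| = 0.944 (-0.5 dB), φ = -19.3°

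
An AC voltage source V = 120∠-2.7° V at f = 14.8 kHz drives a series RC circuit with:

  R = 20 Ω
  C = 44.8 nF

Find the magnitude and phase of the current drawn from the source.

Step 1 — Angular frequency: ω = 2π·f = 2π·1.48e+04 = 9.299e+04 rad/s.
Step 2 — Component impedances:
  R: Z = R = 20 Ω
  C: Z = 1/(jωC) = -j/(ω·C) = 0 - j240 Ω
Step 3 — Series combination: Z_total = R + C = 20 - j240 Ω = 240.9∠-85.2° Ω.
Step 4 — Source phasor: V = 120∠-2.7° V = 119.9 - j5.653 V.
Step 5 — Ohm's law: I = V / Z_total = (119.9 - j5.653) / (20 - j240) = 0.06471 + j0.494 A.
Step 6 — Convert to polar: |I| = 0.4982 A, ∠I = 82.5°.

I = 0.4982∠82.5° A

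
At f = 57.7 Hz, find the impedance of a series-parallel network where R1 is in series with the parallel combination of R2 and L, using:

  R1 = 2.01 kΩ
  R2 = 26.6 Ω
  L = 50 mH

Step 1 — Angular frequency: ω = 2π·f = 2π·57.7 = 362.5 rad/s.
Step 2 — Component impedances:
  R1: Z = R = 2010 Ω
  R2: Z = R = 26.6 Ω
  L: Z = jωL = j·362.5·0.05 = 0 + j18.13 Ω
Step 3 — Parallel branch: R2 || L = 1/(1/R2 + 1/L) = 8.436 + j12.38 Ω.
Step 4 — Series with R1: Z_total = R1 + (R2 || L) = 2018 + j12.38 Ω = 2018∠0.4° Ω.

Z = 2018 + j12.38 Ω = 2018∠0.4° Ω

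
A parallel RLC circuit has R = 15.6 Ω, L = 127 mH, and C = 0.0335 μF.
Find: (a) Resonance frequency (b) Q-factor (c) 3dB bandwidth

Step 1 — Resonance: ω₀ = 1/√(LC) = 1/√(0.127·3.35e-08) = 1.533e+04 rad/s.
Step 2 — f₀ = ω₀/(2π) = 2440 Hz.
Step 3 — Parallel Q: Q = R/(ω₀L) = 15.6/(1.533e+04·0.127) = 0.008012.
Step 4 — Bandwidth: Δω = ω₀/Q = 1.914e+06 rad/s; BW = Δω/(2π) = 3.045e+05 Hz.

(a) f₀ = 2440 Hz  (b) Q = 0.008012  (c) BW = 3.045e+05 Hz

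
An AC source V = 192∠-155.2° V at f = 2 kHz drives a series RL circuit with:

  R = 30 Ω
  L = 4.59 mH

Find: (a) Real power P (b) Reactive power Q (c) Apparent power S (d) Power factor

Step 1 — Angular frequency: ω = 2π·f = 2π·2000 = 1.257e+04 rad/s.
Step 2 — Component impedances:
  R: Z = R = 30 Ω
  L: Z = jωL = j·1.257e+04·0.00459 = 0 + j57.68 Ω
Step 3 — Series combination: Z_total = R + L = 30 + j57.68 Ω = 65.01∠62.5° Ω.
Step 4 — Source phasor: V = 192∠-155.2° V = -174.3 - j80.53 V.
Step 5 — Current: I = V / Z = -2.336 + j1.807 A = 2.953∠142.3° A.
Step 6 — Complex power: S = V·I* = 261.6 + j503 VA.
Step 7 — Real power: P = Re(S) = 261.6 W.
Step 8 — Reactive power: Q = Im(S) = 503 VAR.
Step 9 — Apparent power: |S| = 567 VA.
Step 10 — Power factor: PF = P/|S| = 0.4614 (lagging).

(a) P = 261.6 W  (b) Q = 503 VAR  (c) S = 567 VA  (d) PF = 0.4614 (lagging)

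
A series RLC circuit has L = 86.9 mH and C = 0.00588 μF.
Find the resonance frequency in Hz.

Step 1 — Resonance condition Im(Z)=0 gives ω₀ = 1/√(LC).
Step 2 — ω₀ = 1/√(0.0869·5.88e-09) = 4.424e+04 rad/s.
Step 3 — f₀ = ω₀/(2π) = 7041 Hz.

f₀ = 7041 Hz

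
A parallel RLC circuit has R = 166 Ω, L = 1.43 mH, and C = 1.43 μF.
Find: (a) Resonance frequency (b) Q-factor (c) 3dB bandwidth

Step 1 — Resonance: ω₀ = 1/√(LC) = 1/√(0.00143·1.43e-06) = 2.211e+04 rad/s.
Step 2 — f₀ = ω₀/(2π) = 3520 Hz.
Step 3 — Parallel Q: Q = R/(ω₀L) = 166/(2.211e+04·0.00143) = 5.249.
Step 4 — Bandwidth: Δω = ω₀/Q = 4213 rad/s; BW = Δω/(2π) = 670.5 Hz.

(a) f₀ = 3520 Hz  (b) Q = 5.249  (c) BW = 670.5 Hz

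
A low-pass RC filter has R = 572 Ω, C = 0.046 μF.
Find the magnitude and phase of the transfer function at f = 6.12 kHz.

Step 1 — Angular frequency: ω = 2π·6120 = 3.845e+04 rad/s.
Step 2 — Transfer function: H(jω) = 1/(1 + jωRC).
Step 3 — Denominator: 1 + jωRC = 1 + j·3.845e+04·572·4.6e-08 = 1 + j1.012.
Step 4 — H = 0.4941 - j0.5.
Step 5 — Magnitude: |H| = 0.703 (-3.1 dB); phase: φ = -45.3°.

|H| = 0.703 (-3.1 dB), φ = -45.3°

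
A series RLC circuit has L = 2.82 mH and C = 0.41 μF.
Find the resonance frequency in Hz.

Step 1 — Resonance condition Im(Z)=0 gives ω₀ = 1/√(LC).
Step 2 — ω₀ = 1/√(0.00282·4.1e-07) = 2.941e+04 rad/s.
Step 3 — f₀ = ω₀/(2π) = 4681 Hz.

f₀ = 4681 Hz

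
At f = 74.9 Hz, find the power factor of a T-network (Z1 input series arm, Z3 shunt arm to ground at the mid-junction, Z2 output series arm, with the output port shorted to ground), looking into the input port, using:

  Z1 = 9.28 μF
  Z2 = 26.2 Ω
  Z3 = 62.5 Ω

Step 1 — Angular frequency: ω = 2π·f = 2π·74.9 = 470.6 rad/s.
Step 2 — Component impedances:
  Z1: Z = 1/(jωC) = -j/(ω·C) = 0 - j229 Ω
  Z2: Z = R = 26.2 Ω
  Z3: Z = R = 62.5 Ω
Step 3 — With the output port shorted to ground, the output series arm Z2 runs from the junction to ground; the shunt arm Z3 also runs from the junction to ground. They appear in parallel: Z3 || Z2 = 18.46 Ω.
Step 4 — Series with input arm Z1: Z_in = Z1 + (Z3 || Z2) = 18.46 - j229 Ω = 229.7∠-85.4° Ω.
Step 5 — Power factor: PF = cos(φ) = Re(Z)/|Z| = 18.461/229.72 = 0.08036.
Step 6 — Type: Im(Z) = -229 ⇒ leading (phase φ = -85.4°).

PF = 0.08036 (leading, φ = -85.4°)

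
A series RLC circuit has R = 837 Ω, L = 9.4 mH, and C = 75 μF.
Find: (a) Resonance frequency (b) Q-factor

Step 1 — Resonance condition Im(Z)=0 gives ω₀ = 1/√(LC).
Step 2 — ω₀ = 1/√(0.0094·7.5e-05) = 1191 rad/s.
Step 3 — f₀ = ω₀/(2π) = 189.6 Hz.
Step 4 — Series Q: Q = ω₀L/R = 1191·0.0094/837 = 0.01338.

(a) f₀ = 189.6 Hz  (b) Q = 0.01338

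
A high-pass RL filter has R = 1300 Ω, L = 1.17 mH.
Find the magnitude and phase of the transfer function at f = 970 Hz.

Step 1 — Angular frequency: ω = 2π·970 = 6095 rad/s.
Step 2 — Transfer function: H(jω) = jωL/(R + jωL).
Step 3 — Numerator jωL = j·7.131; denominator R + jωL = 1300 + j7.131.
Step 4 — H = 3.009e-05 + j0.005485.
Step 5 — Magnitude: |H| = 0.005485 (-45.2 dB); phase: φ = 89.7°.

|H| = 0.005485 (-45.2 dB), φ = 89.7°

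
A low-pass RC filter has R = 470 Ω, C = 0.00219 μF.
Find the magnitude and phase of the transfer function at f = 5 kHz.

Step 1 — Angular frequency: ω = 2π·5000 = 3.142e+04 rad/s.
Step 2 — Transfer function: H(jω) = 1/(1 + jωRC).
Step 3 — Denominator: 1 + jωRC = 1 + j·3.142e+04·470·2.19e-09 = 1 + j0.03234.
Step 4 — H = 0.999 - j0.0323.
Step 5 — Magnitude: |H| = 0.9995 (-0.0 dB); phase: φ = -1.9°.

|H| = 0.9995 (-0.0 dB), φ = -1.9°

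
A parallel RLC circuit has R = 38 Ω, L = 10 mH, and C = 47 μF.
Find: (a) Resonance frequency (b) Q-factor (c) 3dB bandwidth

Step 1 — Resonance: ω₀ = 1/√(LC) = 1/√(0.01·4.7e-05) = 1459 rad/s.
Step 2 — f₀ = ω₀/(2π) = 232.2 Hz.
Step 3 — Parallel Q: Q = R/(ω₀L) = 38/(1459·0.01) = 2.605.
Step 4 — Bandwidth: Δω = ω₀/Q = 559.9 rad/s; BW = Δω/(2π) = 89.11 Hz.

(a) f₀ = 232.2 Hz  (b) Q = 2.605  (c) BW = 89.11 Hz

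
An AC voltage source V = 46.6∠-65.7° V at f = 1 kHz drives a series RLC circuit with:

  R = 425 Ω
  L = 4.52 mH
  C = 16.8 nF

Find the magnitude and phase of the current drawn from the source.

Step 1 — Angular frequency: ω = 2π·f = 2π·1000 = 6283 rad/s.
Step 2 — Component impedances:
  R: Z = R = 425 Ω
  L: Z = jωL = j·6283·0.00452 = 0 + j28.4 Ω
  C: Z = 1/(jωC) = -j/(ω·C) = 0 - j9474 Ω
Step 3 — Series combination: Z_total = R + L + C = 425 - j9445 Ω = 9455∠-87.4° Ω.
Step 4 — Source phasor: V = 46.6∠-65.7° V = 19.18 - j42.47 V.
Step 5 — Ohm's law: I = V / Z_total = (19.18 - j42.47) / (425 - j9445) = 0.004579 + j0.001824 A.
Step 6 — Convert to polar: |I| = 0.004929 A, ∠I = 21.7°.

I = 0.004929∠21.7° A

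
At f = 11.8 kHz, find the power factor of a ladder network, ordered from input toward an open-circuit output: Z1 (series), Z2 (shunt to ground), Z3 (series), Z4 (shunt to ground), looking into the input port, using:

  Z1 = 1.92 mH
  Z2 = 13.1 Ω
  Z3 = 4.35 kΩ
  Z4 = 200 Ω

Step 1 — Angular frequency: ω = 2π·f = 2π·1.18e+04 = 7.414e+04 rad/s.
Step 2 — Component impedances:
  Z1: Z = jωL = j·7.414e+04·0.00192 = 0 + j142.4 Ω
  Z2: Z = R = 13.1 Ω
  Z3: Z = R = 4350 Ω
  Z4: Z = R = 200 Ω
Step 3 — Ladder network (open output): work backward from the far end, alternating series and parallel combinations. Z_in = 13.06 + j142.4 Ω = 142.9∠84.8° Ω.
Step 4 — Power factor: PF = cos(φ) = Re(Z)/|Z| = 13.0624/142.95 = 0.09138.
Step 5 — Type: Im(Z) = 142.4 ⇒ lagging (phase φ = 84.8°).

PF = 0.09138 (lagging, φ = 84.8°)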